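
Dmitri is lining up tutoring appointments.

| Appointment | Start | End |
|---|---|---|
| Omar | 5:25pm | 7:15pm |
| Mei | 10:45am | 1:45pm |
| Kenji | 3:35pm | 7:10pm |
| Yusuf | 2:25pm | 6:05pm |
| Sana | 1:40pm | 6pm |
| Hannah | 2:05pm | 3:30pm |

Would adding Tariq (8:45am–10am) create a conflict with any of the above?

Mei: starts 10:45am at or after Tariq ends 10am → clear.
Sana: starts 1:40pm at or after Tariq ends 10am → clear.
Hannah: starts 2:05pm at or after Tariq ends 10am → clear.
Yusuf: starts 2:25pm at or after Tariq ends 10am → clear.
Kenji: starts 3:35pm at or after Tariq ends 10am → clear.
Omar: starts 5:25pm at or after Tariq ends 10am → clear.

No — it doesn't clash with anything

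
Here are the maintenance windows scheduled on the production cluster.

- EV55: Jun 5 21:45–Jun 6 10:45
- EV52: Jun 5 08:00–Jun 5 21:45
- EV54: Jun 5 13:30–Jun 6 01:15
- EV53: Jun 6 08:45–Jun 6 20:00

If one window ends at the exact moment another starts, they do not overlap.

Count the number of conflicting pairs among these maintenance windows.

3

Sorted by start: EV52, EV54, EV55, EV53.
EV54 starts before EV52 ends → EV52 and EV54 overlap.
EV55 starts exactly when EV52 ends (back-to-back, no overlap), so EV52 has no further overlaps.
EV55 starts before EV54 ends → EV54 and EV55 overlap.
EV53 starts after EV54 ends.
EV53 starts before EV55 ends → EV55 and EV53 overlap.
Overlapping pairs: EV52 & EV54, EV53 & EV55, EV54 & EV55 — 3 in total.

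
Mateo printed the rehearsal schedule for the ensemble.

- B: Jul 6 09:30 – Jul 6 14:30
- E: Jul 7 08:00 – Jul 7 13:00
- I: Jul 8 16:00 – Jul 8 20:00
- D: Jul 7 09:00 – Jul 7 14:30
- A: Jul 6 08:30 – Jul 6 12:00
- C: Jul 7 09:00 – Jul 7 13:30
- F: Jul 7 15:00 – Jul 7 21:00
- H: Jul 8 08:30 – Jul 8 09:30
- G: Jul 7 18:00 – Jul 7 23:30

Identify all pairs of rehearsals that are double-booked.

Check each pair: they overlap iff neither finishes before the other starts.
Sorted by start: A, B, E, C, D, F, G, H, I.
B starts before A ends → A and B overlap.
E starts after A ends, so A has no further overlaps.
E starts after B ends, so B has no further overlaps.
C starts before E ends → E and C overlap.
D starts before E ends → E and D overlap.
F starts after E ends, so E has no further overlaps.
D starts before C ends → C and D overlap.
F starts after C ends, so C has no further overlaps.
F starts after D ends, so D has no further overlaps.
G starts before F ends → F and G overlap.
H starts after F ends, so F has no further overlaps.
H starts after G ends, so G has no further overlaps.
I starts after H ends.

A & B, C & D, C & E, D & E, F & G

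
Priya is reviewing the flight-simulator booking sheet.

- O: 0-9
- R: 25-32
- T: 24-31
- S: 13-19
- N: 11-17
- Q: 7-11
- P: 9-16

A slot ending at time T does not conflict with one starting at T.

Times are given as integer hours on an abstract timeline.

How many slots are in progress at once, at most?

3

Sweep the timeline, counting +1 at each start and −1 at each end (ends before starts at a tie):
0 start O → 1
7 start Q → 2
9 end O → 1
9 start P → 2
11 end Q → 1
11 start N → 2
13 start S → 3
16 end P → 2
17 end N → 1
19 end S → 0
24 start T → 1
25 start R → 2
31 end T → 1
32 end R → 0
Peak is 3, at 13 (N, P, S).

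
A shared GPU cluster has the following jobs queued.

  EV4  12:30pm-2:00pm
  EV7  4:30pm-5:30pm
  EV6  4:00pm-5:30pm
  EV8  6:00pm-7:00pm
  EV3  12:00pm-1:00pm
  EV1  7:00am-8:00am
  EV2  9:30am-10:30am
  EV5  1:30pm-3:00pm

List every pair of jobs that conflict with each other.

Sorted by start: EV1, EV2, EV3, EV4, EV5, EV6, EV7, EV8.
EV2 starts after EV1 ends; EV1 is clear from here.
EV3 starts after EV2 ends; EV2 is clear from here.
EV4 starts before EV3 ends → EV3 and EV4 overlap.
EV5 starts after EV3 ends; EV3 is clear from here.
EV5 starts before EV4 ends → EV4 and EV5 overlap.
EV6 starts after EV4 ends; EV4 is clear from here.
EV6 starts after EV5 ends; EV5 is clear from here.
EV7 starts before EV6 ends → EV6 and EV7 overlap.
EV8 starts after EV6 ends.
EV8 starts after EV7 ends.

EV3 & EV4, EV4 & EV5, EV6 & EV7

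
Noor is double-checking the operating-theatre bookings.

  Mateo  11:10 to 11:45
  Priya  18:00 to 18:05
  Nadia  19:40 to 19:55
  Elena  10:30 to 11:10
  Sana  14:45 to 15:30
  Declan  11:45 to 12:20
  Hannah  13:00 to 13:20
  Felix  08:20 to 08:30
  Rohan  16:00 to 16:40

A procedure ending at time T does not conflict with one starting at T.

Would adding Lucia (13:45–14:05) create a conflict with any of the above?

No — it doesn't clash with anything

Felix: ends 08:30 at or before Lucia starts 13:45 → clear.
Elena: ends 11:10 at or before Lucia starts 13:45 → clear.
Mateo: ends 11:45 at or before Lucia starts 13:45 → clear.
Declan: ends 12:20 at or before Lucia starts 13:45 → clear.
Hannah: ends 13:20 at or before Lucia starts 13:45 → clear.
Sana: starts 14:45 at or after Lucia ends 14:05 → clear.
Rohan: starts 16:00 at or after Lucia ends 14:05 → clear.
Priya: starts 18:00 at or after Lucia ends 14:05 → clear.
Nadia: starts 19:40 at or after Lucia ends 14:05 → clear.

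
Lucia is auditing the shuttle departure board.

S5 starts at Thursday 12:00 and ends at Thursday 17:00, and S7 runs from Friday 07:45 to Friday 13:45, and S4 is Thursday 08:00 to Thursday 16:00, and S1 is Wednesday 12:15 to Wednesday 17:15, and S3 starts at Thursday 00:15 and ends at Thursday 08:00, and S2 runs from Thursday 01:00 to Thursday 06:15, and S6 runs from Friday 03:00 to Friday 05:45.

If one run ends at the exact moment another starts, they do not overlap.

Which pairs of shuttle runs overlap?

Sorted by start: S1, S3, S2, S4, S5, S6, S7.
S3 starts after S1 ends, so S1 has no further overlaps.
S2 starts before S3 ends → S3 and S2 overlap.
S4 starts exactly when S3 ends (back-to-back, no overlap), so S3 has no further overlaps.
S4 starts after S2 ends, so S2 has no further overlaps.
S5 starts before S4 ends → S4 and S5 overlap.
S6 starts after S4 ends, so S4 has no further overlaps.
S6 starts after S5 ends, so S5 has no further overlaps.
S7 starts after S6 ends.

S2 & S3, S4 & S5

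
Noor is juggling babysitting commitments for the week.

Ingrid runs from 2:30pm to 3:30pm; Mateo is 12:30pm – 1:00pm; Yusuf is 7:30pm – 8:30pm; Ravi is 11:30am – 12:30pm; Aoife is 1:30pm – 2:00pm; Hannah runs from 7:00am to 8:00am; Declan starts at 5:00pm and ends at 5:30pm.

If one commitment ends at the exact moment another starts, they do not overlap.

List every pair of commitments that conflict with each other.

Sorted by start: Hannah, Ravi, Mateo, Aoife, Ingrid, Declan, Yusuf.
Ravi starts after Hannah ends, so Hannah has no further overlaps.
Mateo starts exactly when Ravi ends (back-to-back, no overlap), so Ravi has no further overlaps.
Aoife starts after Mateo ends, so Mateo has no further overlaps.
Ingrid starts after Aoife ends, so Aoife has no further overlaps.
Declan starts after Ingrid ends, so Ingrid has no further overlaps.
Yusuf starts after Declan ends.

none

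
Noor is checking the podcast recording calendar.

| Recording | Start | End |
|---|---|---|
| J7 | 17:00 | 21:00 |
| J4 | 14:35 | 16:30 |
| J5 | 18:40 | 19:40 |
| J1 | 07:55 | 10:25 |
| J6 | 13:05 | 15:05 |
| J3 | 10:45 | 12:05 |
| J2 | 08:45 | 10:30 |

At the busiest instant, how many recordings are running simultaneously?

2

Sweep the timeline, counting +1 at each start and −1 at each end (ends before starts at a tie):
07:55 start J1 → 1
08:45 start J2 → 2
10:25 end J1 → 1
10:30 end J2 → 0
10:45 start J3 → 1
12:05 end J3 → 0
13:05 start J6 → 1
14:35 start J4 → 2
15:05 end J6 → 1
16:30 end J4 → 0
17:00 start J7 → 1
18:40 start J5 → 2
19:40 end J5 → 1
21:00 end J7 → 0
Peak is 2, at 08:45 (J1, J2).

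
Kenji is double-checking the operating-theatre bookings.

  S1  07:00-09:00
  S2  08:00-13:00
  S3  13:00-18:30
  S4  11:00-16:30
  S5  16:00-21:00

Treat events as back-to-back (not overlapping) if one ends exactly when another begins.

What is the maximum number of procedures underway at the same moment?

Walk through starts and ends in time order (an end at T is processed before a start at T):
07:00 start S1 → 1
08:00 start S2 → 2
09:00 end S1 → 1
11:00 start S4 → 2
13:00 end S2 → 1
13:00 start S3 → 2
16:00 start S5 → 3
16:30 end S4 → 2
18:30 end S3 → 1
21:00 end S5 → 0
Peak is 3, at 16:00 (S3, S4, S5).

3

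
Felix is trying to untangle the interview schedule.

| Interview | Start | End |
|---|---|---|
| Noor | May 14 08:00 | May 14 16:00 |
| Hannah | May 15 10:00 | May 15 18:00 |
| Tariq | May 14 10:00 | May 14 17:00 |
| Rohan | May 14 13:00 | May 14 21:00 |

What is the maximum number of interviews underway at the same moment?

3

Walk through starts and ends in time order (an end at T is processed before a start at T):
May 14 08:00 start Noor → 1
May 14 10:00 start Tariq → 2
May 14 13:00 start Rohan → 3
May 14 16:00 end Noor → 2
May 14 17:00 end Tariq → 1
May 14 21:00 end Rohan → 0
May 15 10:00 start Hannah → 1
May 15 18:00 end Hannah → 0
Peak is 3, at May 14 13:00 (Noor, Rohan, Tariq).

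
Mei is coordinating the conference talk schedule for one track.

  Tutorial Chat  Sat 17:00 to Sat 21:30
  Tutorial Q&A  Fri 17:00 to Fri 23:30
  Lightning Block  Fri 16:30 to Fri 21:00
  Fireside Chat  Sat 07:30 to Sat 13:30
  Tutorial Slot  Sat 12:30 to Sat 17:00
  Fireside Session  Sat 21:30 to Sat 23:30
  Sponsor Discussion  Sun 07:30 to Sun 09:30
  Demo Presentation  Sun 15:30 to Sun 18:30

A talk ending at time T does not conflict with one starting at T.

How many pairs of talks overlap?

Sorted by start: Lightning Block, Tutorial Q&A, Fireside Chat, Tutorial Slot, Tutorial Chat, Fireside Session, Sponsor Discussion, Demo Presentation.
Tutorial Q&A starts before Lightning Block ends → Lightning Block and Tutorial Q&A overlap.
Fireside Chat starts after Lightning Block ends — done with Lightning Block.
Fireside Chat starts after Tutorial Q&A ends — done with Tutorial Q&A.
Tutorial Slot starts before Fireside Chat ends → Fireside Chat and Tutorial Slot overlap.
Tutorial Chat starts after Fireside Chat ends — done with Fireside Chat.
Tutorial Chat starts exactly when Tutorial Slot ends (back-to-back, no overlap) — done with Tutorial Slot.
Fireside Session starts exactly when Tutorial Chat ends (back-to-back, no overlap) — done with Tutorial Chat.
Sponsor Discussion starts after Fireside Session ends — done with Fireside Session.
Demo Presentation starts after Sponsor Discussion ends.
Overlapping pairs: Fireside Chat & Tutorial Slot, Lightning Block & Tutorial Q&A — 2 in total.

2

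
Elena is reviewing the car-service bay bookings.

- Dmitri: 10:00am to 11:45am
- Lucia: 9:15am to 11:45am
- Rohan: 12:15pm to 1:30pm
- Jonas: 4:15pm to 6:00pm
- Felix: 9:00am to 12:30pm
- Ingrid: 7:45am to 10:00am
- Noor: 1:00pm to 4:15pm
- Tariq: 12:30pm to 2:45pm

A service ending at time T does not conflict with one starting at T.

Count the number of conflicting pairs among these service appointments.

Sorted by start: Ingrid, Felix, Lucia, Dmitri, Rohan, Tariq, Noor, Jonas.
Felix starts before Ingrid ends → Ingrid and Felix overlap.
Lucia starts before Ingrid ends → Ingrid and Lucia overlap.
Dmitri starts exactly when Ingrid ends (back-to-back, no overlap); Ingrid is clear from here.
Lucia starts before Felix ends → Felix and Lucia overlap.
Dmitri starts before Felix ends → Felix and Dmitri overlap.
Rohan starts before Felix ends → Felix and Rohan overlap.
Tariq starts exactly when Felix ends (back-to-back, no overlap); Felix is clear from here.
Dmitri starts before Lucia ends → Lucia and Dmitri overlap.
Rohan starts after Lucia ends; Lucia is clear from here.
Rohan starts after Dmitri ends; Dmitri is clear from here.
Tariq starts before Rohan ends → Rohan and Tariq overlap.
Noor starts before Rohan ends → Rohan and Noor overlap.
Jonas starts after Rohan ends.
Noor starts before Tariq ends → Tariq and Noor overlap.
Jonas starts after Tariq ends.
Jonas starts exactly when Noor ends (back-to-back, no overlap).
Overlapping pairs: Dmitri & Felix, Dmitri & Lucia, Felix & Ingrid, Felix & Lucia, Felix & Rohan, Ingrid & Lucia, Noor & Rohan, Noor & Tariq, Rohan & Tariq — 9 in total.

9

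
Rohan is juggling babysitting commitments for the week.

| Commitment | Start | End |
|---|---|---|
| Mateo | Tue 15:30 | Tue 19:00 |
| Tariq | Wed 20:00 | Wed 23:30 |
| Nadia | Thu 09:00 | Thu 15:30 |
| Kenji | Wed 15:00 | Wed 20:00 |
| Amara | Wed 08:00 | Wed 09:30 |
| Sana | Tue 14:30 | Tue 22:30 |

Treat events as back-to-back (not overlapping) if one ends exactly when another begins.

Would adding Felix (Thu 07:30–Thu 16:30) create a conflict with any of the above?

Sana: ends Tue 22:30 at or before Felix starts Thu 07:30 → clear.
Mateo: ends Tue 19:00 at or before Felix starts Thu 07:30 → clear.
Amara: ends Wed 09:30 at or before Felix starts Thu 07:30 → clear.
Kenji: ends Wed 20:00 at or before Felix starts Thu 07:30 → clear.
Tariq: ends Wed 23:30 at or before Felix starts Thu 07:30 → clear.
Nadia: starts Thu 09:00 before Felix ends Thu 16:30, and ends Thu 15:30 after Felix starts Thu 07:30 → overlap.
Felix overlaps Nadia.

Yes — it overlaps Nadia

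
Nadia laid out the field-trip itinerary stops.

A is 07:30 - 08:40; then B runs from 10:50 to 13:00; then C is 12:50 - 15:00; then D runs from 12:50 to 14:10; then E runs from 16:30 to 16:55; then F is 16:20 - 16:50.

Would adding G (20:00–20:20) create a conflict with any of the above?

No — it doesn't clash with anything

A: ends 08:40 at or before G starts 20:00 → clear.
B: ends 13:00 at or before G starts 20:00 → clear.
C: ends 15:00 at or before G starts 20:00 → clear.
D: ends 14:10 at or before G starts 20:00 → clear.
F: ends 16:50 at or before G starts 20:00 → clear.
E: ends 16:55 at or before G starts 20:00 → clear.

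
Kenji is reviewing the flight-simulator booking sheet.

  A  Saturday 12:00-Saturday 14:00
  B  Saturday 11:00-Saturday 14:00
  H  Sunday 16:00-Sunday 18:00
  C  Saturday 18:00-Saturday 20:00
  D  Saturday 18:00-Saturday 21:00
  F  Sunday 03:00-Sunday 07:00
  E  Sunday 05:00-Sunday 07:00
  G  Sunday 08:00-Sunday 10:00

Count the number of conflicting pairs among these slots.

3

Sorted by start: B, A, C, D, F, E, G, H.
A starts before B ends → B and A overlap.
C starts after B ends; B is clear from here.
C starts after A ends; A is clear from here.
D starts before C ends → C and D overlap.
F starts after C ends; C is clear from here.
F starts after D ends; D is clear from here.
E starts before F ends → F and E overlap.
G starts after F ends; F is clear from here.
G starts after E ends; E is clear from here.
H starts after G ends.
Overlapping pairs: A & B, C & D, E & F — 3 in total.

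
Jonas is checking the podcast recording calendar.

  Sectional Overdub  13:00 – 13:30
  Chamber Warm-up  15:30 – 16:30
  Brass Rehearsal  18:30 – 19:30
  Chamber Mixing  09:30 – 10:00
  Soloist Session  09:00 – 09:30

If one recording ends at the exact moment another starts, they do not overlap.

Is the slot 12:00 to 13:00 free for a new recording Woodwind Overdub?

Soloist Session: ends 09:30 at or before Woodwind Overdub starts 12:00 → clear.
Chamber Mixing: ends 10:00 at or before Woodwind Overdub starts 12:00 → clear.
Sectional Overdub: starts 13:00 at or after Woodwind Overdub ends 13:00 → clear.
Chamber Warm-up: starts 15:30 at or after Woodwind Overdub ends 13:00 → clear.
Brass Rehearsal: starts 18:30 at or after Woodwind Overdub ends 13:00 → clear.

Yes — the slot is free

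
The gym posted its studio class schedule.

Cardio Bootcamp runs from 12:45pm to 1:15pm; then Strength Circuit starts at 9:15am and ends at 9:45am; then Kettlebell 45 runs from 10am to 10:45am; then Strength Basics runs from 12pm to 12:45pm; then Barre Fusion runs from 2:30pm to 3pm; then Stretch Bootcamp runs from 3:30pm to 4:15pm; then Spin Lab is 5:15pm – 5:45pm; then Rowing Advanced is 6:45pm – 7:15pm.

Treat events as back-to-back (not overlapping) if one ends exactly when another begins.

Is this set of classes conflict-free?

Sorted by start: Strength Circuit, Kettlebell 45, Strength Basics, Cardio Bootcamp, Barre Fusion, Stretch Bootcamp, Spin Lab, Rowing Advanced.
Kettlebell 45 starts after Strength Circuit ends; Strength Circuit is clear from here.
Strength Basics starts after Kettlebell 45 ends; Kettlebell 45 is clear from here.
Cardio Bootcamp starts exactly when Strength Basics ends (back-to-back, no overlap); Strength Basics is clear from here.
Barre Fusion starts after Cardio Bootcamp ends; Cardio Bootcamp is clear from here.
Stretch Bootcamp starts after Barre Fusion ends; Barre Fusion is clear from here.
Spin Lab starts after Stretch Bootcamp ends; Stretch Bootcamp is clear from here.
Rowing Advanced starts after Spin Lab ends.
Every pair is clear; the schedule has no overlaps.

Yes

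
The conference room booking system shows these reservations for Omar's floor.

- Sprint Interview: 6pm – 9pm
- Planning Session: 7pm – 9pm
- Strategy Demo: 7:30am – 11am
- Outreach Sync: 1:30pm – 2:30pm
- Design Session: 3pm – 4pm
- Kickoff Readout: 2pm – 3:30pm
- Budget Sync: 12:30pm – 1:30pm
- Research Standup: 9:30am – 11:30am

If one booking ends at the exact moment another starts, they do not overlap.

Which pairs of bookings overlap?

Sorted by start: Strategy Demo, Research Standup, Budget Sync, Outreach Sync, Kickoff Readout, Design Session, Sprint Interview, Planning Session.
Research Standup starts before Strategy Demo ends → Strategy Demo and Research Standup overlap.
Budget Sync starts after Strategy Demo ends — done with Strategy Demo.
Budget Sync starts after Research Standup ends — done with Research Standup.
Outreach Sync starts exactly when Budget Sync ends (back-to-back, no overlap) — done with Budget Sync.
Kickoff Readout starts before Outreach Sync ends → Outreach Sync and Kickoff Readout overlap.
Design Session starts after Outreach Sync ends — done with Outreach Sync.
Design Session starts before Kickoff Readout ends → Kickoff Readout and Design Session overlap.
Sprint Interview starts after Kickoff Readout ends — done with Kickoff Readout.
Sprint Interview starts after Design Session ends — done with Design Session.
Planning Session starts before Sprint Interview ends → Sprint Interview and Planning Session overlap.

Design Session & Kickoff Readout, Kickoff Readout & Outreach Sync, Planning Session & Sprint Interview, Research Standup & Strategy Demo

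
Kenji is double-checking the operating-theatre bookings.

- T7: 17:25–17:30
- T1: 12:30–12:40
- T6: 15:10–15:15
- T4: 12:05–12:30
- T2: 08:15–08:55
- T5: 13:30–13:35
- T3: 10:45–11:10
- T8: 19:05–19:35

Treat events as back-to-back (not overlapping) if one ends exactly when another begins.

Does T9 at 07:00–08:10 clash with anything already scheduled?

T2: starts 08:15 at or after T9 ends 08:10 → clear.
T3: starts 10:45 at or after T9 ends 08:10 → clear.
T4: starts 12:05 at or after T9 ends 08:10 → clear.
T1: starts 12:30 at or after T9 ends 08:10 → clear.
T5: starts 13:30 at or after T9 ends 08:10 → clear.
T6: starts 15:10 at or after T9 ends 08:10 → clear.
T7: starts 17:25 at or after T9 ends 08:10 → clear.
T8: starts 19:05 at or after T9 ends 08:10 → clear.

No — it doesn't clash with anything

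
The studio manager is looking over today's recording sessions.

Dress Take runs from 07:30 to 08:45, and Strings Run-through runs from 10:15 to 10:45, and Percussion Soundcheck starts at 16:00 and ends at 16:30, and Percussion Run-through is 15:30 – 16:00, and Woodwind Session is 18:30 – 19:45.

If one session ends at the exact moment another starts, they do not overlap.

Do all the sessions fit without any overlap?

Yes

Sorted by start: Dress Take, Strings Run-through, Percussion Run-through, Percussion Soundcheck, Woodwind Session.
Strings Run-through starts after Dress Take ends, so nothing later overlaps Dress Take either.
Percussion Run-through starts after Strings Run-through ends, so nothing later overlaps Strings Run-through either.
Percussion Soundcheck starts exactly when Percussion Run-through ends (back-to-back, no overlap), so nothing later overlaps Percussion Run-through either.
Woodwind Session starts after Percussion Soundcheck ends.
Every pair is clear; the schedule has no overlaps.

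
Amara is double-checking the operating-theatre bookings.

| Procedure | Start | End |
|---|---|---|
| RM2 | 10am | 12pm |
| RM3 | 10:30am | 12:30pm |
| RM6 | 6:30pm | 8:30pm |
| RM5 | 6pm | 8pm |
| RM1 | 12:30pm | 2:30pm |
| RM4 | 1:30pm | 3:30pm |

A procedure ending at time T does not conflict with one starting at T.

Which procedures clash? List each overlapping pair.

Check each pair: they overlap iff neither finishes before the other starts.
Sorted by start: RM2, RM3, RM1, RM4, RM5, RM6.
RM3 starts before RM2 ends → RM2 and RM3 overlap.
RM1 starts after RM2 ends, so RM2 has no further overlaps.
RM1 starts exactly when RM3 ends (back-to-back, no overlap), so RM3 has no further overlaps.
RM4 starts before RM1 ends → RM1 and RM4 overlap.
RM5 starts after RM1 ends, so RM1 has no further overlaps.
RM5 starts after RM4 ends, so RM4 has no further overlaps.
RM6 starts before RM5 ends → RM5 and RM6 overlap.

RM1 & RM4, RM2 & RM3, RM5 & RM6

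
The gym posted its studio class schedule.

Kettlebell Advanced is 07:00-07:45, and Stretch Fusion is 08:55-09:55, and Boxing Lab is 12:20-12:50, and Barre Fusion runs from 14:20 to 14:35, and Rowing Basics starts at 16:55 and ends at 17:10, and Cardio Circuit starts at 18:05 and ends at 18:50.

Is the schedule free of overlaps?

Yes

Two intervals overlap when each starts before the other ends.
Sorted by start: Kettlebell Advanced, Stretch Fusion, Boxing Lab, Barre Fusion, Rowing Basics, Cardio Circuit.
Stretch Fusion starts after Kettlebell Advanced ends, so nothing later overlaps Kettlebell Advanced either.
Boxing Lab starts after Stretch Fusion ends, so nothing later overlaps Stretch Fusion either.
Barre Fusion starts after Boxing Lab ends, so nothing later overlaps Boxing Lab either.
Rowing Basics starts after Barre Fusion ends, so nothing later overlaps Barre Fusion either.
Cardio Circuit starts after Rowing Basics ends.
Every pair is clear; the schedule has no overlaps.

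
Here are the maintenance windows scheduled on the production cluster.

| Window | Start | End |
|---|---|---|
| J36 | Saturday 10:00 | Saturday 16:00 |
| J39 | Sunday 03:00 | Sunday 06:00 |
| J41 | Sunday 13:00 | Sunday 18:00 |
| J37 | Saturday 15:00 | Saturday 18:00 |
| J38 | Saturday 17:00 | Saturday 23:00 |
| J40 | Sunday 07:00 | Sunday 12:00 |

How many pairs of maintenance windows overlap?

Sorted by start: J36, J37, J38, J39, J40, J41.
J37 starts before J36 ends → J36 and J37 overlap.
J38 starts after J36 ends, so J36 has no further overlaps.
J38 starts before J37 ends → J37 and J38 overlap.
J39 starts after J37 ends, so J37 has no further overlaps.
J39 starts after J38 ends, so J38 has no further overlaps.
J40 starts after J39 ends, so J39 has no further overlaps.
J41 starts after J40 ends.
Overlapping pairs: J36 & J37, J37 & J38 — 2 in total.

2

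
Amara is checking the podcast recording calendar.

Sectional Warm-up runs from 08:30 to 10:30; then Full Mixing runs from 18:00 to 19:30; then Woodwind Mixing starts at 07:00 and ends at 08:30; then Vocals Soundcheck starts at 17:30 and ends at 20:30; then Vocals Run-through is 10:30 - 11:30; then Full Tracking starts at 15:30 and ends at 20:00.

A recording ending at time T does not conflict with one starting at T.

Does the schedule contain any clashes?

Yes

Check each pair: they overlap iff neither finishes before the other starts.
Sorted by start: Woodwind Mixing, Sectional Warm-up, Vocals Run-through, Full Tracking, Vocals Soundcheck, Full Mixing.
Sectional Warm-up starts exactly when Woodwind Mixing ends (back-to-back, no overlap); Woodwind Mixing is clear from here.
Vocals Run-through starts exactly when Sectional Warm-up ends (back-to-back, no overlap); Sectional Warm-up is clear from here.
Full Tracking starts after Vocals Run-through ends; Vocals Run-through is clear from here.
Vocals Soundcheck starts before Full Tracking ends → Full Tracking and Vocals Soundcheck overlap.
That's a conflict, so the schedule is not conflict-free.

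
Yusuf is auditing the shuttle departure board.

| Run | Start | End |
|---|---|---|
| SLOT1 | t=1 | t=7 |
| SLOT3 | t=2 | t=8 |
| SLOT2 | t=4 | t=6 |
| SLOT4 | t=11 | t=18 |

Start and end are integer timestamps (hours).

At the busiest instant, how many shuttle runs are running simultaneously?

3

Walk through starts and ends in time order (an end at T is processed before a start at T):
t=1 start SLOT1 → 1
t=2 start SLOT3 → 2
t=4 start SLOT2 → 3
t=6 end SLOT2 → 2
t=7 end SLOT1 → 1
t=8 end SLOT3 → 0
t=11 start SLOT4 → 1
t=18 end SLOT4 → 0
Peak is 3, at t=4 (SLOT1, SLOT2, SLOT3).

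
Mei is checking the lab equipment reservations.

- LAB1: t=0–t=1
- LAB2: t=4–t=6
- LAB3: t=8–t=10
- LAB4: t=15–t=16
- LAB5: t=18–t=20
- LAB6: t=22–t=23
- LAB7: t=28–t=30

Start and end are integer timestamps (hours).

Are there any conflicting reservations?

No

Check each pair: they overlap iff neither finishes before the other starts.
Sorted by start: LAB1, LAB2, LAB3, LAB4, LAB5, LAB6, LAB7.
LAB2 starts after LAB1 ends — done with LAB1.
LAB3 starts after LAB2 ends — done with LAB2.
LAB4 starts after LAB3 ends — done with LAB3.
LAB5 starts after LAB4 ends — done with LAB4.
LAB6 starts after LAB5 ends — done with LAB5.
LAB7 starts after LAB6 ends.
Every pair is clear; the schedule has no overlaps.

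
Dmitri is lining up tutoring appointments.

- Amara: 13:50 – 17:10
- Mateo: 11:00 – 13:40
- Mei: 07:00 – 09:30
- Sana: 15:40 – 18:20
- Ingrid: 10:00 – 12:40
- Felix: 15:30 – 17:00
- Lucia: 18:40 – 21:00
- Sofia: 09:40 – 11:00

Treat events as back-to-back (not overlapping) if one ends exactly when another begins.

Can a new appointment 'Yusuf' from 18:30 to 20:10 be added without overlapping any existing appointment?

Mei: ends 09:30 at or before Yusuf starts 18:30 → clear.
Sofia: ends 11:00 at or before Yusuf starts 18:30 → clear.
Ingrid: ends 12:40 at or before Yusuf starts 18:30 → clear.
Mateo: ends 13:40 at or before Yusuf starts 18:30 → clear.
Amara: ends 17:10 at or before Yusuf starts 18:30 → clear.
Felix: ends 17:00 at or before Yusuf starts 18:30 → clear.
Sana: ends 18:20 at or before Yusuf starts 18:30 → clear.
Lucia: starts 18:40 before Yusuf ends 20:10, and ends 21:00 after Yusuf starts 18:30 → overlap.
Yusuf overlaps Lucia.

No — it overlaps Lucia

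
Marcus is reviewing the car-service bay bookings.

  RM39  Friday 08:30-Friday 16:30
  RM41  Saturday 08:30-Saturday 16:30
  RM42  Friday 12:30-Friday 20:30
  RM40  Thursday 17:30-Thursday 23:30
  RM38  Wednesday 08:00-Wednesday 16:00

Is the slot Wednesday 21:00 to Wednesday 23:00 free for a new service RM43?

Yes — the slot is free

RM38: ends Wednesday 16:00 at or before RM43 starts Wednesday 21:00 → clear.
RM40: starts Thursday 17:30 at or after RM43 ends Wednesday 23:00 → clear.
RM39: starts Friday 08:30 at or after RM43 ends Wednesday 23:00 → clear.
RM42: starts Friday 12:30 at or after RM43 ends Wednesday 23:00 → clear.
RM41: starts Saturday 08:30 at or after RM43 ends Wednesday 23:00 → clear.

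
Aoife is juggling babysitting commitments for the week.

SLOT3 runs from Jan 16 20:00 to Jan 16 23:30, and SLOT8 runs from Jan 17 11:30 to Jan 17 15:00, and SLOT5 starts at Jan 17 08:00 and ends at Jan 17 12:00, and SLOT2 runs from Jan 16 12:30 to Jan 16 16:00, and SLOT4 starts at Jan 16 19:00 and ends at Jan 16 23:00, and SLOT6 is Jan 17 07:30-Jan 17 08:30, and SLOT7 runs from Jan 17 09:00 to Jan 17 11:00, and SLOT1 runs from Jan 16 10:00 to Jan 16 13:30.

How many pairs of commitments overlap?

Sorted by start: SLOT1, SLOT2, SLOT4, SLOT3, SLOT6, SLOT5, SLOT7, SLOT8.
SLOT2 starts before SLOT1 ends → SLOT1 and SLOT2 overlap.
SLOT4 starts after SLOT1 ends; SLOT1 is clear from here.
SLOT4 starts after SLOT2 ends; SLOT2 is clear from here.
SLOT3 starts before SLOT4 ends → SLOT4 and SLOT3 overlap.
SLOT6 starts after SLOT4 ends; SLOT4 is clear from here.
SLOT6 starts after SLOT3 ends; SLOT3 is clear from here.
SLOT5 starts before SLOT6 ends → SLOT6 and SLOT5 overlap.
SLOT7 starts after SLOT6 ends; SLOT6 is clear from here.
SLOT7 starts before SLOT5 ends → SLOT5 and SLOT7 overlap.
SLOT8 starts before SLOT5 ends → SLOT5 and SLOT8 overlap.
SLOT8 starts after SLOT7 ends.
Overlapping pairs: SLOT1 & SLOT2, SLOT3 & SLOT4, SLOT5 & SLOT6, SLOT5 & SLOT7, SLOT5 & SLOT8 — 5 in total.

5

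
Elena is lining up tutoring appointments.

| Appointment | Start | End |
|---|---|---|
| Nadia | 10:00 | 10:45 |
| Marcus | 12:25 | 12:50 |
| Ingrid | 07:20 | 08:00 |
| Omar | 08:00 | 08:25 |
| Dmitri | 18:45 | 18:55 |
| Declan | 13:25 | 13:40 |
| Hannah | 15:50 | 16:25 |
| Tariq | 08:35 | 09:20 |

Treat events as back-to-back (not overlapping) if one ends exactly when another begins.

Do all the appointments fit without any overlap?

Yes

Check each pair: they overlap iff neither finishes before the other starts.
Sorted by start: Ingrid, Omar, Tariq, Nadia, Marcus, Declan, Hannah, Dmitri.
Omar starts exactly when Ingrid ends (back-to-back, no overlap), so nothing later overlaps Ingrid either.
Tariq starts after Omar ends, so nothing later overlaps Omar either.
Nadia starts after Tariq ends, so nothing later overlaps Tariq either.
Marcus starts after Nadia ends, so nothing later overlaps Nadia either.
Declan starts after Marcus ends, so nothing later overlaps Marcus either.
Hannah starts after Declan ends, so nothing later overlaps Declan either.
Dmitri starts after Hannah ends.
Every pair is clear; the schedule has no overlaps.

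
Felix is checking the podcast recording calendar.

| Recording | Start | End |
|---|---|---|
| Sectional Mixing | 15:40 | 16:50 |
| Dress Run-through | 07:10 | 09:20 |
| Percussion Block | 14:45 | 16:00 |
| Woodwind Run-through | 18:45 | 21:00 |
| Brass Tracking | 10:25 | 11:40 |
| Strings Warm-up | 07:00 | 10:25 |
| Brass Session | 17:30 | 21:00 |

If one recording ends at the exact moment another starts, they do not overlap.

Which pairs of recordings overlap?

Sorted by start: Strings Warm-up, Dress Run-through, Brass Tracking, Percussion Block, Sectional Mixing, Brass Session, Woodwind Run-through.
Dress Run-through starts before Strings Warm-up ends → Strings Warm-up and Dress Run-through overlap.
Brass Tracking starts exactly when Strings Warm-up ends (back-to-back, no overlap), so Strings Warm-up has no further overlaps.
Brass Tracking starts after Dress Run-through ends, so Dress Run-through has no further overlaps.
Percussion Block starts after Brass Tracking ends, so Brass Tracking has no further overlaps.
Sectional Mixing starts before Percussion Block ends → Percussion Block and Sectional Mixing overlap.
Brass Session starts after Percussion Block ends, so Percussion Block has no further overlaps.
Brass Session starts after Sectional Mixing ends, so Sectional Mixing has no further overlaps.
Woodwind Run-through starts before Brass Session ends → Brass Session and Woodwind Run-through overlap.

Brass Session & Woodwind Run-through, Dress Run-through & Strings Warm-up, Percussion Block & Sectional Mixing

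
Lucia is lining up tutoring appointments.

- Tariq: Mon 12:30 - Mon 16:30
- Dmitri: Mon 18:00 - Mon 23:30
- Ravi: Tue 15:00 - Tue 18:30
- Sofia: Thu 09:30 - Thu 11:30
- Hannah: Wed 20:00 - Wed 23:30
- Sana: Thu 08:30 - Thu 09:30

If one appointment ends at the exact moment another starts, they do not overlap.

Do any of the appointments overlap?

Check each pair: they overlap iff neither finishes before the other starts.
Sorted by start: Tariq, Dmitri, Ravi, Hannah, Sana, Sofia.
Dmitri starts after Tariq ends — done with Tariq.
Ravi starts after Dmitri ends — done with Dmitri.
Hannah starts after Ravi ends — done with Ravi.
Sana starts after Hannah ends — done with Hannah.
Sofia starts exactly when Sana ends (back-to-back, no overlap).
Every pair is clear; the schedule has no overlaps.

No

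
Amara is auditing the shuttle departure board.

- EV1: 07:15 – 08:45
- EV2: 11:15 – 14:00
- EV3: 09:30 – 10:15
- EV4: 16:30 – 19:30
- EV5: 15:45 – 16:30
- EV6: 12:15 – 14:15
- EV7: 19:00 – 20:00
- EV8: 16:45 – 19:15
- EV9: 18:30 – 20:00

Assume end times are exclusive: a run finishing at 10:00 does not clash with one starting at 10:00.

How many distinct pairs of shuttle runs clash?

7

Sorted by start: EV1, EV3, EV2, EV6, EV5, EV4, EV8, EV9, EV7.
EV3 starts after EV1 ends; EV1 is clear from here.
EV2 starts after EV3 ends; EV3 is clear from here.
EV6 starts before EV2 ends → EV2 and EV6 overlap.
EV5 starts after EV2 ends; EV2 is clear from here.
EV5 starts after EV6 ends; EV6 is clear from here.
EV4 starts exactly when EV5 ends (back-to-back, no overlap); EV5 is clear from here.
EV8 starts before EV4 ends → EV4 and EV8 overlap.
EV9 starts before EV4 ends → EV4 and EV9 overlap.
EV7 starts before EV4 ends → EV4 and EV7 overlap.
EV9 starts before EV8 ends → EV8 and EV9 overlap.
EV7 starts before EV8 ends → EV8 and EV7 overlap.
EV7 starts before EV9 ends → EV9 and EV7 overlap.
Overlapping pairs: EV2 & EV6, EV4 & EV7, EV4 & EV8, EV4 & EV9, EV7 & EV8, EV7 & EV9, EV8 & EV9 — 7 in total.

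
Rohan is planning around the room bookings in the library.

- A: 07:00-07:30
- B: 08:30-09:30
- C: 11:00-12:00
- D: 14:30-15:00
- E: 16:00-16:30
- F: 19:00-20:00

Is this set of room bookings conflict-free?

Sorted by start: A, B, C, D, E, F.
B starts after A ends; A is clear from here.
C starts after B ends; B is clear from here.
D starts after C ends; C is clear from here.
E starts after D ends; D is clear from here.
F starts after E ends.
Every pair is clear; the schedule has no overlaps.

Yes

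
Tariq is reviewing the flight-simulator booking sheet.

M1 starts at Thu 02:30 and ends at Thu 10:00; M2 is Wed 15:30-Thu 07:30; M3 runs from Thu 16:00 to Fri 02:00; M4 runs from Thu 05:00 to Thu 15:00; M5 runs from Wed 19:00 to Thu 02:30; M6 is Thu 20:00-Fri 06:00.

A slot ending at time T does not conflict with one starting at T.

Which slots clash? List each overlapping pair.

Sorted by start: M2, M5, M1, M4, M3, M6.
M5 starts before M2 ends → M2 and M5 overlap.
M1 starts before M2 ends → M2 and M1 overlap.
M4 starts before M2 ends → M2 and M4 overlap.
M3 starts after M2 ends — done with M2.
M1 starts exactly when M5 ends (back-to-back, no overlap) — done with M5.
M4 starts before M1 ends → M1 and M4 overlap.
M3 starts after M1 ends — done with M1.
M3 starts after M4 ends — done with M4.
M6 starts before M3 ends → M3 and M6 overlap.

M1 & M2, M1 & M4, M2 & M4, M2 & M5, M3 & M6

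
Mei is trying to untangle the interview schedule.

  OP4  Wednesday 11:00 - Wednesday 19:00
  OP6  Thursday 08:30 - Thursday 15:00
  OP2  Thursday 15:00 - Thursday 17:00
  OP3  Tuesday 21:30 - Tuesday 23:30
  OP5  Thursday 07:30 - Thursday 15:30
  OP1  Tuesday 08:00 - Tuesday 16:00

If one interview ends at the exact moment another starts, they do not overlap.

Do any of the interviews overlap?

Sorted by start: OP1, OP3, OP4, OP5, OP6, OP2.
OP3 starts after OP1 ends; OP1 is clear from here.
OP4 starts after OP3 ends; OP3 is clear from here.
OP5 starts after OP4 ends; OP4 is clear from here.
OP6 starts before OP5 ends → OP5 and OP6 overlap.
That's a conflict, so the schedule is not conflict-free.

Yes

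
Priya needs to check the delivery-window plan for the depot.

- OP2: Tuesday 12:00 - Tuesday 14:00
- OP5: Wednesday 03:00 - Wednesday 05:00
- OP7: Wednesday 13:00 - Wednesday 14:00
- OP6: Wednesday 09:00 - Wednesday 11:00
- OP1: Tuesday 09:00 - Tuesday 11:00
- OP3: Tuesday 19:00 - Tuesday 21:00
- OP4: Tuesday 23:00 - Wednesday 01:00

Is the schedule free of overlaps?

Check each pair: they overlap iff neither finishes before the other starts.
Sorted by start: OP1, OP2, OP3, OP4, OP5, OP6, OP7.
OP2 starts after OP1 ends — done with OP1.
OP3 starts after OP2 ends — done with OP2.
OP4 starts after OP3 ends — done with OP3.
OP5 starts after OP4 ends — done with OP4.
OP6 starts after OP5 ends — done with OP5.
OP7 starts after OP6 ends.
Every pair is clear; the schedule has no overlaps.

Yes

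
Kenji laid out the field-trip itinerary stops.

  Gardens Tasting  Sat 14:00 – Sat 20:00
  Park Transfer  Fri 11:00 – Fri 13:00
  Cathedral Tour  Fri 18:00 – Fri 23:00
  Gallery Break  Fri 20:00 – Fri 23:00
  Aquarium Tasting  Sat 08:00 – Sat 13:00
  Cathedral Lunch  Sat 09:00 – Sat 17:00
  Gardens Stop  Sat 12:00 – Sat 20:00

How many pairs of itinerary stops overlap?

Sorted by start: Park Transfer, Cathedral Tour, Gallery Break, Aquarium Tasting, Cathedral Lunch, Gardens Stop, Gardens Tasting.
Cathedral Tour starts after Park Transfer ends — done with Park Transfer.
Gallery Break starts before Cathedral Tour ends → Cathedral Tour and Gallery Break overlap.
Aquarium Tasting starts after Cathedral Tour ends — done with Cathedral Tour.
Aquarium Tasting starts after Gallery Break ends — done with Gallery Break.
Cathedral Lunch starts before Aquarium Tasting ends → Aquarium Tasting and Cathedral Lunch overlap.
Gardens Stop starts before Aquarium Tasting ends → Aquarium Tasting and Gardens Stop overlap.
Gardens Tasting starts after Aquarium Tasting ends.
Gardens Stop starts before Cathedral Lunch ends → Cathedral Lunch and Gardens Stop overlap.
Gardens Tasting starts before Cathedral Lunch ends → Cathedral Lunch and Gardens Tasting overlap.
Gardens Tasting starts before Gardens Stop ends → Gardens Stop and Gardens Tasting overlap.
Overlapping pairs: Aquarium Tasting & Cathedral Lunch, Aquarium Tasting & Gardens Stop, Cathedral Lunch & Gardens Stop, Cathedral Lunch & Gardens Tasting, Cathedral Tour & Gallery Break, Gardens Stop & Gardens Tasting — 6 in total.

6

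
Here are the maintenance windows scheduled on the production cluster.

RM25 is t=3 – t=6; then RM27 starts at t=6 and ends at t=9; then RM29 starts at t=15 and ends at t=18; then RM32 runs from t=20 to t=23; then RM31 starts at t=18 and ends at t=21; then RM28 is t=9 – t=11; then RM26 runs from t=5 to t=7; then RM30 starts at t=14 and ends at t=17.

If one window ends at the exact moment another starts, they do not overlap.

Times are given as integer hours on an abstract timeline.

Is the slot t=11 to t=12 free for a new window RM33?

RM25: ends t=6 at or before RM33 starts t=11 → clear.
RM26: ends t=7 at or before RM33 starts t=11 → clear.
RM27: ends t=9 at or before RM33 starts t=11 → clear.
RM28: ends t=11 at or before RM33 starts t=11 → clear.
RM30: starts t=14 at or after RM33 ends t=12 → clear.
RM29: starts t=15 at or after RM33 ends t=12 → clear.
RM31: starts t=18 at or after RM33 ends t=12 → clear.
RM32: starts t=20 at or after RM33 ends t=12 → clear.

Yes — the slot is free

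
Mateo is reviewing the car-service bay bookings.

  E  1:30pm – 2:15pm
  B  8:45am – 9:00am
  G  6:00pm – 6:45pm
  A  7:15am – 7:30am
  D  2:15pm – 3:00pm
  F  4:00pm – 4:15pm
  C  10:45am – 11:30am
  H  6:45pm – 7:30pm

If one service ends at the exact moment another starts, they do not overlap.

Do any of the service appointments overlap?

No

Sorted by start: A, B, C, E, D, F, G, H.
B starts after A ends, so A has no further overlaps.
C starts after B ends, so B has no further overlaps.
E starts after C ends, so C has no further overlaps.
D starts exactly when E ends (back-to-back, no overlap), so E has no further overlaps.
F starts after D ends, so D has no further overlaps.
G starts after F ends, so F has no further overlaps.
H starts exactly when G ends (back-to-back, no overlap).
Every pair is clear; the schedule has no overlaps.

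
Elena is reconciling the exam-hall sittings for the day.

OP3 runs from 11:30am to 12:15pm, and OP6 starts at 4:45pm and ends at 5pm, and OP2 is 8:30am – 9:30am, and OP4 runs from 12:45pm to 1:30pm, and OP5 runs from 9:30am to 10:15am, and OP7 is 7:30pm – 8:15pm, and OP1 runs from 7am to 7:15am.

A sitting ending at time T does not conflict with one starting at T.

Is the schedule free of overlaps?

Yes

Sorted by start: OP1, OP2, OP5, OP3, OP4, OP6, OP7.
OP2 starts after OP1 ends — done with OP1.
OP5 starts exactly when OP2 ends (back-to-back, no overlap) — done with OP2.
OP3 starts after OP5 ends — done with OP5.
OP4 starts after OP3 ends — done with OP3.
OP6 starts after OP4 ends — done with OP4.
OP7 starts after OP6 ends.
Every pair is clear; the schedule has no overlaps.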